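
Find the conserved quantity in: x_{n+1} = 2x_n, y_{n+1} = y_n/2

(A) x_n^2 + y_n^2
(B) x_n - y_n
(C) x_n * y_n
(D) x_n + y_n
C

For the recurrence x_{n+1} = 2x_n, y_{n+1} = y_n/2:

x_{n+1} * y_{n+1} = (2x_n) * (y_n/2) = x_n * y_n
The product is conserved.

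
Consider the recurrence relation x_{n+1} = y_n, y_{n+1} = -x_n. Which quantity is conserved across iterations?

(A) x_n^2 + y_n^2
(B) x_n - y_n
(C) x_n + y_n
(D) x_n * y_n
A

For the recurrence x_{n+1} = y_n, y_{n+1} = -x_n:

x_{n+1}^2 + y_{n+1}^2 = y_n^2 + (-x_n)^2 = x_n^2 + y_n^2
The sum of squares is conserved (like energy in a harmonic oscillator).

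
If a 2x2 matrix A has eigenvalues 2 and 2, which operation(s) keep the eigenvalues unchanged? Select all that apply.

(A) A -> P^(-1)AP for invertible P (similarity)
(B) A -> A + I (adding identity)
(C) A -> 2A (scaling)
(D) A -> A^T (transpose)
A and D

Eigenvalues are preserved by:
1. Similarity transformations: A -> P^(-1)AP (same characteristic polynomial)
2. Transpose: A^T has the same eigenvalues as A

Eigenvalues are NOT preserved by:
- Adding identity: eigenvalues become 2+1, 2+1
- Scaling: eigenvalues become 4, 4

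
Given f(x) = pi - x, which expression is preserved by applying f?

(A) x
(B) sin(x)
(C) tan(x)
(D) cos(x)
B

For f(x) = pi - x:
sin(pi - x) = sin(x), so sine is invariant under this transformation.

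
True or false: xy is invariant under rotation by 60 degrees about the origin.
False

Applying rotation by 60 degrees: x' = x*cos(60 degrees) - y*sin(60 degrees) = x/2 - sqrt(3)y/2, y' = x*sin(60 degrees) + y*cos(60 degrees) = sqrt(3)x/2 + y/2

Substituting into xy:
(x/2 - sqrt(3)y/2)(sqrt(3)x/2 + y/2)
= sqrt(3)x^2/4 - xy/2 - sqrt(3)y^2/4

This differs from the original expression xy, so it is NOT invariant.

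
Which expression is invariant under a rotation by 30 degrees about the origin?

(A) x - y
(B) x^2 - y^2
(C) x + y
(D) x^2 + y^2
D

A rotation by 30 degrees sends (x, y) to (sqrt(3)x/2 - y/2, x/2 + sqrt(3)y/2).
Substitute the transformed coordinates into each option and compare with the original:
(A) x - y  ->  (sqrt(3)x/2 - y/2) - (x/2 + sqrt(3)y/2) = -x/2 + sqrt(3)x/2 - sqrt(3)y/2 - y/2   [differs from x - y: not invariant]
(B) x^2 - y^2  ->  (sqrt(3)x/2 - y/2)^2 - (x/2 + sqrt(3)y/2)^2 = x^2/2 - sqrt(3)xy - y^2/2   [differs from x^2 - y^2: not invariant]
(C) x + y  ->  (sqrt(3)x/2 - y/2) + (x/2 + sqrt(3)y/2) = x/2 + sqrt(3)x/2 - y/2 + sqrt(3)y/2   [differs from x + y: not invariant]
(D) x^2 + y^2  ->  (sqrt(3)x/2 - y/2)^2 + (x/2 + sqrt(3)y/2)^2 = x^2 + y^2   [equals x^2 + y^2: invariant]

Only option (D), x^2 + y^2, is unchanged by the transformation.
Geometrically, x^2 + y^2 is the squared distance from the origin, which every rotation about the origin preserves.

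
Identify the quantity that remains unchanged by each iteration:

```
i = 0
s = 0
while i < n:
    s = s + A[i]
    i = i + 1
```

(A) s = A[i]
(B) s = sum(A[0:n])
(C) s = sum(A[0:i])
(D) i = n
C

A loop invariant must hold before the first iteration and be re-established by every execution of the body.

(C) s = sum(A[0:i]): Initially i = 0 and s = 0 = sum of the empty slice A[0:0]. If s = sum(A[0:i]) holds at the top of an iteration, the body sets s to sum(A[0:i]) + A[i] = sum(A[0:i+1]) and then i to i+1, so s = sum(A[0:i]) holds again. At exit i = n, giving s = sum(A[0:n]).

The other options fail:
(A) s = A[i]: after the first iteration s = A[0] but i = 1, so s = A[i] compares s with the wrong element (and fails in general).
(B) s = sum(A[0:n]): false before the loop (s = 0, not the full sum) -- it only becomes true at exit.
(D) i = n: false initially (i = 0); it is the exit condition, not an invariant.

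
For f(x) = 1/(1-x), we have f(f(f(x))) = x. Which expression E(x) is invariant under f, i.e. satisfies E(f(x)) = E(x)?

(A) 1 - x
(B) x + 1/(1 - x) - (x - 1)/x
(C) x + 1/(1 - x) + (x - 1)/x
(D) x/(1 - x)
C

Replace x by f(x) = 1/(1 - x) in each option and simplify. As a quick numerical cross-check, also compare E(3) with E(f(3)) = E(-1/2).

(A) 1 - x  ->  1 - (1/(1 - x)) = x/(x - 1); check: E(3) = -2 but E(-1/2) = 3/2.   [not invariant]
(B) x + 1/(1 - x) - (x - 1)/x  ->  (1/(1 - x)) + 1/(1 - (1/(1 - x))) - ((1/(1 - x)) - 1)/(1/(1 - x)) = (x^2(1 - x) - x + (x - 1)^2)/(x(x - 1)); check: E(3) = 11/6 but E(-1/2) = -17/6.   [not invariant]
(C) x + 1/(1 - x) + (x - 1)/x  ->  (1/(1 - x)) + 1/(1 - (1/(1 - x))) + ((1/(1 - x)) - 1)/(1/(1 - x)), which simplifies back to x + 1/(1 - x) + (x - 1)/x; check: E(3) = 19/6, E(-1/2) = 19/6.   [invariant]
(D) x/(1 - x)  ->  (1/(1 - x))/(1 - (1/(1 - x))) = -1/x; check: E(3) = -3/2 but E(-1/2) = -1/3.   [not invariant]

Only (C) is unchanged. Indeed f(f(x)) = 1/(1 - 1/(1-x)) = (1-x)/(-x) = (x-1)/x, so E(x) = x + f(x) + f(f(x)) is the sum over the whole 3-cycle; applying f just permutes the three terms cyclically (x -> f(x) -> f(f(x)) -> x), leaving the sum unchanged.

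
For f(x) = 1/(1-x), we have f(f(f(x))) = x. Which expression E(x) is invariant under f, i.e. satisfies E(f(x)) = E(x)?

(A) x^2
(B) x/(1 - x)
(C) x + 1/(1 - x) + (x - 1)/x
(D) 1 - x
C

Replace x by f(x) = 1/(1 - x) in each option and simplify. As a quick numerical cross-check, also compare E(5) with E(f(5)) = E(-1/4).

(A) x^2  ->  (1/(1 - x))^2 = (x - 1)^(-2); check: E(5) = 25 but E(-1/4) = 1/16.   [not invariant]
(B) x/(1 - x)  ->  (1/(1 - x))/(1 - (1/(1 - x))) = -1/x; check: E(5) = -5/4 but E(-1/4) = -1/5.   [not invariant]
(C) x + 1/(1 - x) + (x - 1)/x  ->  (1/(1 - x)) + 1/(1 - (1/(1 - x))) + ((1/(1 - x)) - 1)/(1/(1 - x)), which simplifies back to x + 1/(1 - x) + (x - 1)/x; check: E(5) = 111/20, E(-1/4) = 111/20.   [invariant]
(D) 1 - x  ->  1 - (1/(1 - x)) = x/(x - 1); check: E(5) = -4 but E(-1/4) = 5/4.   [not invariant]

Only (C) is unchanged. Indeed f(f(x)) = 1/(1 - 1/(1-x)) = (1-x)/(-x) = (x-1)/x, so E(x) = x + f(x) + f(f(x)) is the sum over the whole 3-cycle; applying f just permutes the three terms cyclically (x -> f(x) -> f(f(x)) -> x), leaving the sum unchanged.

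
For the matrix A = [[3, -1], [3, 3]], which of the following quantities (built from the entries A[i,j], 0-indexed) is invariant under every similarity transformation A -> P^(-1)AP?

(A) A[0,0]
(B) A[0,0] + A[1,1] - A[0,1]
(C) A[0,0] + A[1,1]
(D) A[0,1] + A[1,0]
C

A[0,0] + A[1,1] is the trace of A. By the cyclic property of the trace, tr(P^(-1)AP) = tr(APP^(-1)) = tr(A), so it is the same for every matrix similar to A.

The other combinations are not similarity invariants. For example, take P = [[1, 1], [1, 2]] (det P = 1), so P^(-1) = [[2, -1], [-1, 1]] and
B = P^(-1)AP = [[-2, -7], [4, 8]].
Evaluating each option on A and on B:
(A) A[0,0]: 3 for A, -2 for B -> changes
(B) A[0,0] + A[1,1] - A[0,1]: 7 for A, 13 for B -> changes
(C) A[0,0] + A[1,1]: 6 for A, 6 for B -> unchanged
(D) A[0,1] + A[1,0]: 2 for A, -3 for B -> changes

Only (C) A[0,0] + A[1,1] = 6 survives (and it does so for every P, not just this one), so it is the invariant.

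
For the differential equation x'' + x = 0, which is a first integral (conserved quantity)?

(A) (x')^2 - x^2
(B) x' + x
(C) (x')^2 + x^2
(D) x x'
C

A first integral I satisfies dI/dt = 0 along every solution. Differentiate each option and use the equation of motion:
(A) d/dt[(x')^2 - x^2] = 2x'x'' - 2x x' = -4x x', not identically 0
(B) d/dt[x' + x] = x'' + x' = -x + x', not identically 0
(C) d/dt[(x')^2 + x^2] = 2x'x'' + 2x x' = 2x'(-x) + 2x x' = 0
(D) d/dt[x x'] = (x')^2 + x x'' = (x')^2 - x^2, not identically 0

Only (C) has zero time-derivative. So the energy-like quantity (x')^2 + x^2 is the first integral.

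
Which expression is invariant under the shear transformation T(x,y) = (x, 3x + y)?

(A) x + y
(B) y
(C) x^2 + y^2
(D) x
D

Under the shear T(x,y) = (x, 3x + y):
Substitute the transformed coordinates into each option and compare with the original:
(A) x + y  ->  (x) + (3x + y) = 4x + y   [differs from x + y: not invariant]
(B) y  ->  (3x + y) = 3x + y   [differs from y: not invariant]
(C) x^2 + y^2  ->  (x)^2 + (3x + y)^2 = 10x^2 + 6xy + y^2   [differs from x^2 + y^2: not invariant]
(D) x  ->  (x) = x   [equals x: invariant]

Only option (D), x, is unchanged by the transformation.
A vertical shear moves points parallel to the y-axis, so the x-coordinate (and any function of x alone) is unchanged.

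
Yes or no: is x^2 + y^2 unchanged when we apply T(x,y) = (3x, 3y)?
No

Substitute T(x,y) = (3x, 3y) into the expression and compare with the original.

Original: x^2 + y^2
After applying T: (3x)^2 + (3y)^2 = 9x^2 + 9y^2

This differs from the original x^2 + y^2 (difference: 8x^2 + 8y^2), so the expression is NOT invariant.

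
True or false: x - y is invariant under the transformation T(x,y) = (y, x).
False

Substitute T(x,y) = (y, x) into the expression and compare with the original.

Original: x - y
After applying T: (y) - (x) = -x + y

This differs from the original x - y (difference: -2x + 2y), so the expression is NOT invariant.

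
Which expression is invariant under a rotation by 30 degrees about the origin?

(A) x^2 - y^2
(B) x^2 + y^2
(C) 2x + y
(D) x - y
B

A rotation by 30 degrees sends (x, y) to (sqrt(3)x/2 - y/2, x/2 + sqrt(3)y/2).
Substitute the transformed coordinates into each option and compare with the original:
(A) x^2 - y^2  ->  (sqrt(3)x/2 - y/2)^2 - (x/2 + sqrt(3)y/2)^2 = x^2/2 - sqrt(3)xy - y^2/2   [differs from x^2 - y^2: not invariant]
(B) x^2 + y^2  ->  (sqrt(3)x/2 - y/2)^2 + (x/2 + sqrt(3)y/2)^2 = x^2 + y^2   [equals x^2 + y^2: invariant]
(C) 2x + y  ->  2(sqrt(3)x/2 - y/2) + (x/2 + sqrt(3)y/2) = x/2 + sqrt(3)x - y + sqrt(3)y/2   [differs from 2x + y: not invariant]
(D) x - y  ->  (sqrt(3)x/2 - y/2) - (x/2 + sqrt(3)y/2) = -x/2 + sqrt(3)x/2 - sqrt(3)y/2 - y/2   [differs from x - y: not invariant]

Only option (B), x^2 + y^2, is unchanged by the transformation.
Geometrically, x^2 + y^2 is the squared distance from the origin, which every rotation about the origin preserves.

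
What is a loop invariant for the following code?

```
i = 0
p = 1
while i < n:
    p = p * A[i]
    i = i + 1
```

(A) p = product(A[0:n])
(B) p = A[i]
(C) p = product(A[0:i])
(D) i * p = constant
C

A loop invariant must hold before the first iteration and be re-established by every execution of the body.

(C) p = product(A[0:i]): Initially i = 0 and p = 1 = product of the empty slice A[0:0]. If p = product(A[0:i]) holds at the top of an iteration, the body sets p to product(A[0:i]) * A[i] = product(A[0:i+1]) and then i to i+1, so the property is restored. At exit i = n, giving p = product(A[0:n]).

The other options fail:
(A) p = product(A[0:n]): false before the loop (p = 1, not the full product) -- it only becomes true at exit.
(B) p = A[i]: after the first iteration p = A[0] but i = 1; in general p is a product of several elements, not a single one.
(D) i * p = constant: initially i * p = 0, but after one iteration it is 1 * A[0], which is nonzero in general.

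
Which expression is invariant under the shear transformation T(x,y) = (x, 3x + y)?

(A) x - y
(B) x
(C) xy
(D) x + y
B

Under the shear T(x,y) = (x, 3x + y):
Substitute the transformed coordinates into each option and compare with the original:
(A) x - y  ->  (x) - (3x + y) = -2x - y   [differs from x - y: not invariant]
(B) x  ->  (x) = x   [equals x: invariant]
(C) xy  ->  (x)(3x + y) = 3x^2 + xy   [differs from xy: not invariant]
(D) x + y  ->  (x) + (3x + y) = 4x + y   [differs from x + y: not invariant]

Only option (B), x, is unchanged by the transformation.
A vertical shear moves points parallel to the y-axis, so the x-coordinate (and any function of x alone) is unchanged.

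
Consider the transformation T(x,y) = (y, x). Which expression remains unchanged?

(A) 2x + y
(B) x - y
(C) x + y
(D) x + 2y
C

An expression E(x,y) is invariant under T if E(T(x,y)) = E(x,y). Here T(x,y) = (y, x).
Substitute the transformed coordinates into each option and compare with the original:
(A) 2x + y  ->  2(y) + (x) = x + 2y   [differs from 2x + y: not invariant]
(B) x - y  ->  (y) - (x) = -x + y   [differs from x - y: not invariant]
(C) x + y  ->  (y) + (x) = x + y   [equals x + y: invariant]
(D) x + 2y  ->  (y) + 2(x) = 2x + y   [differs from x + 2y: not invariant]

Only option (C), x + y, is unchanged by the transformation.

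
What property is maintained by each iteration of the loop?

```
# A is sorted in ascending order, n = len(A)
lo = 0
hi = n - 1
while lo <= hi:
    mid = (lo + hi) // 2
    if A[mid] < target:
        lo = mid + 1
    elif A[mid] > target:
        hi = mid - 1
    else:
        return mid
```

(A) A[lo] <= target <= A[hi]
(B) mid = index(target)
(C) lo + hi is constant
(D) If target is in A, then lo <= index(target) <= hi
D

A loop invariant must hold before the first iteration and be re-established by every execution of the body.

(D) If target is in A, then lo <= index(target) <= hi: Before the loop [lo, hi] = [0, n-1] covers every index. When A[mid] < target, sortedness puts target strictly to the right of mid, so setting lo = mid + 1 keeps index(target) in [lo, hi]; symmetrically for hi = mid - 1. Hence 'if target is in A then lo <= index(target) <= hi' holds after every iteration, and when lo > hi it proves target is absent.

The other options fail:
(A) A[lo] <= target <= A[hi]: fails when target is not in A (e.g. target < A[0] already violates it before the loop), so it is not maintained in general.
(B) mid = index(target): mid is just the current probe; it equals index(target) only on the iteration that returns.
(C) lo + hi is constant: each iteration moves exactly one of lo, hi, so lo + hi changes (e.g. 0 + (n-1) becomes (mid+1) + (n-1)).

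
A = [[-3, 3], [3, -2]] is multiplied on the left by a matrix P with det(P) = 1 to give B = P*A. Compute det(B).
-3

By the multiplicative property of determinants, det(B) = det(P*A) = det(P) * det(A) = det(A),
so the determinant is invariant under multiplication by any determinant-1 matrix; we just need det(A).

det(A) = (-3)(-2) - (3)(3) = 6 - 9 = -3

Therefore det(B) = 1 * (-3) = -3.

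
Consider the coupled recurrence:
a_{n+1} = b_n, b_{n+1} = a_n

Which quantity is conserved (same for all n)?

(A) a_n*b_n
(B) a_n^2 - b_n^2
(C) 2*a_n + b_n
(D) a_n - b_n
A

Replace a_n by a_{n+1} = b_n and b_n by b_{n+1} = a_n in each option and simplify:
(A) a_n*b_n  ->  (b_n)*(a_n) = a_n*b_n   [conserved]
(B) a_n^2 - b_n^2  ->  (b_n)^2 - (a_n)^2 = -a_n^2 + b_n^2   [not conserved]
(C) 2*a_n + b_n  ->  2*(b_n) + (a_n) = a_n + 2*b_n   [not conserved]
(D) a_n - b_n  ->  (b_n) - (a_n) = -a_n + b_n   [not conserved]

Only (A) a_n*b_n returns to itself after one step, so it is the conserved quantity.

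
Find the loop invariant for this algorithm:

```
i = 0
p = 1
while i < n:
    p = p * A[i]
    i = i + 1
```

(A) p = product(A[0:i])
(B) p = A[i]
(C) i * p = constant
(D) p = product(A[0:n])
A

A loop invariant must hold before the first iteration and be re-established by every execution of the body.

(A) p = product(A[0:i]): Initially i = 0 and p = 1 = product of the empty slice A[0:0]. If p = product(A[0:i]) holds at the top of an iteration, the body sets p to product(A[0:i]) * A[i] = product(A[0:i+1]) and then i to i+1, so the property is restored. At exit i = n, giving p = product(A[0:n]).

The other options fail:
(B) p = A[i]: after the first iteration p = A[0] but i = 1; in general p is a product of several elements, not a single one.
(C) i * p = constant: initially i * p = 0, but after one iteration it is 1 * A[0], which is nonzero in general.
(D) p = product(A[0:n]): false before the loop (p = 1, not the full product) -- it only becomes true at exit.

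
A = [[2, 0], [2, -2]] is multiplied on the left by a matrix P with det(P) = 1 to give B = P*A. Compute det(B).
-4

By the multiplicative property of determinants, det(B) = det(P*A) = det(P) * det(A) = det(A),
so the determinant is invariant under multiplication by any determinant-1 matrix; we just need det(A).

det(A) = (2)(-2) - (0)(2) = -4 - 0 = -4

Therefore det(B) = 1 * (-4) = -4.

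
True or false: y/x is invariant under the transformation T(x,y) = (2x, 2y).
True

Substitute T(x,y) = (2x, 2y) into the expression and compare with the original.

Original: y/x
After applying T: (2y)/(2x) = y/x

This is identical to the original y/x, so the expression is invariant.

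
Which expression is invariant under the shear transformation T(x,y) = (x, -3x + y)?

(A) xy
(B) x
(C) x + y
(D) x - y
B

Under the shear T(x,y) = (x, -3x + y):
Substitute the transformed coordinates into each option and compare with the original:
(A) xy  ->  (x)(-3x + y) = -3x^2 + xy   [differs from xy: not invariant]
(B) x  ->  (x) = x   [equals x: invariant]
(C) x + y  ->  (x) + (-3x + y) = -2x + y   [differs from x + y: not invariant]
(D) x - y  ->  (x) - (-3x + y) = 4x - y   [differs from x - y: not invariant]

Only option (B), x, is unchanged by the transformation.
A vertical shear moves points parallel to the y-axis, so the x-coordinate (and any function of x alone) is unchanged.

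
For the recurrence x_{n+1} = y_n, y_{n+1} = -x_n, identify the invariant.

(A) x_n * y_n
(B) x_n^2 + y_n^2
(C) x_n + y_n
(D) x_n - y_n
B

For the recurrence x_{n+1} = y_n, y_{n+1} = -x_n:

x_{n+1}^2 + y_{n+1}^2 = y_n^2 + (-x_n)^2 = x_n^2 + y_n^2
The sum of squares is conserved (like energy in a harmonic oscillator).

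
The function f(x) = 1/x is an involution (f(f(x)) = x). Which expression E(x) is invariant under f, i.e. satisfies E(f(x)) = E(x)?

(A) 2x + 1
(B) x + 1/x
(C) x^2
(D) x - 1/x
B

Replace x by f(x) = 1/x in each option and simplify. As a quick numerical cross-check, also compare E(4) with E(f(4)) = E(1/4).

(A) 2x + 1  ->  2(1/x) + 1 = (x + 2)/x; check: E(4) = 9 but E(1/4) = 3/2.   [not invariant]
(B) x + 1/x  ->  (1/x) + 1/(1/x), which simplifies back to x + 1/x; check: E(4) = 17/4, E(1/4) = 17/4.   [invariant]
(C) x^2  ->  (1/x)^2 = x^(-2); check: E(4) = 16 but E(1/4) = 1/16.   [not invariant]
(D) x - 1/x  ->  (1/x) - 1/(1/x) = -x + 1/x; check: E(4) = 15/4 but E(1/4) = -15/4.   [not invariant]

Only (B) is unchanged. E is symmetric under swapping x with f(x) = 1/x, which is exactly what an involution does.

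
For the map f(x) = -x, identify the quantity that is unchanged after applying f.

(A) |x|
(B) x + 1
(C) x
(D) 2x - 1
A

For f(x) = -x:
Applying f replaces x by -x. Since |-x| = |x|, the absolute value is unchanged by f, whereas x -> -x, 2x - 1 -> -2x - 1 and x + 1 -> -x + 1 all change.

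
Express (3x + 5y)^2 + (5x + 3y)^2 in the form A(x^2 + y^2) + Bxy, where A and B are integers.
34(x^2 + y^2) + 60xy

Expanding: (3x + 5y)^2 = 9x^2 + 30xy + 25y^2
(5x + 3y)^2 = 25x^2 + 30xy + 9y^2
Sum = (9+25)(x^2+y^2) + 60xy = 34(x^2 + y^2) + 60xy
This is symmetric in x and y.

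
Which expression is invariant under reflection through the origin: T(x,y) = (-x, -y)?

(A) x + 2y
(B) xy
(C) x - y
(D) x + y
B

The map is reflection through the origin: T(x,y) = (-x, -y).
Substitute the transformed coordinates into each option and compare with the original:
(A) x + 2y  ->  (-x) + 2(-y) = -x - 2y   [differs from x + 2y: not invariant]
(B) xy  ->  (-x)(-y) = xy   [equals xy: invariant]
(C) x - y  ->  (-x) - (-y) = -x + y   [differs from x - y: not invariant]
(D) x + y  ->  (-x) + (-y) = -x - y   [differs from x + y: not invariant]

Only option (B), xy, is unchanged by the transformation.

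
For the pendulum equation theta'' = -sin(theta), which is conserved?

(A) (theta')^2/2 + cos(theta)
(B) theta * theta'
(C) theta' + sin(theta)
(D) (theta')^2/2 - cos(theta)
D

A first integral I satisfies dI/dt = 0 along every solution. Differentiate each option and use the equation of motion:
(A) d/dt[(theta')^2/2 + cos(theta)] = theta' theta'' - sin(theta) theta' = -2 theta' sin(theta), not identically 0
(B) d/dt[theta * theta'] = (theta')^2 + theta theta'' = (theta')^2 - theta sin(theta), not identically 0
(C) d/dt[theta' + sin(theta)] = theta'' + cos(theta) theta' = -sin(theta) + theta' cos(theta), not identically 0
(D) d/dt[(theta')^2/2 - cos(theta)] = theta' theta'' + sin(theta) theta' = theta'(-sin(theta)) + theta' sin(theta) = 0

Only (D) has zero time-derivative. This is the total energy: kinetic (theta')^2/2 plus potential -cos(theta).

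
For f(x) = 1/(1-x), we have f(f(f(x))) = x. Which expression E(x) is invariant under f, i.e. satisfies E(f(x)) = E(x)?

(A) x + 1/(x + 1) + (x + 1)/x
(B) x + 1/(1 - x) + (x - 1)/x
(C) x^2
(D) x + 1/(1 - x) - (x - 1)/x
B

Replace x by f(x) = 1/(1 - x) in each option and simplify. As a quick numerical cross-check, also compare E(4) with E(f(4)) = E(-1/3).

(A) x + 1/(x + 1) + (x + 1)/x  ->  (1/(1 - x)) + 1/((1/(1 - x)) + 1) + ((1/(1 - x)) + 1)/(1/(1 - x)) = (-x^3 + 6x^2 - 11x + 7)/(x^2 - 3x + 2); check: E(4) = 109/20 but E(-1/3) = -5/6.   [not invariant]
(B) x + 1/(1 - x) + (x - 1)/x  ->  (1/(1 - x)) + 1/(1 - (1/(1 - x))) + ((1/(1 - x)) - 1)/(1/(1 - x)), which simplifies back to x + 1/(1 - x) + (x - 1)/x; check: E(4) = 53/12, E(-1/3) = 53/12.   [invariant]
(C) x^2  ->  (1/(1 - x))^2 = (x - 1)^(-2); check: E(4) = 16 but E(-1/3) = 1/9.   [not invariant]
(D) x + 1/(1 - x) - (x - 1)/x  ->  (1/(1 - x)) + 1/(1 - (1/(1 - x))) - ((1/(1 - x)) - 1)/(1/(1 - x)) = (x^2(1 - x) - x + (x - 1)^2)/(x(x - 1)); check: E(4) = 35/12 but E(-1/3) = -43/12.   [not invariant]

Only (B) is unchanged. Indeed f(f(x)) = 1/(1 - 1/(1-x)) = (1-x)/(-x) = (x-1)/x, so E(x) = x + f(x) + f(f(x)) is the sum over the whole 3-cycle; applying f just permutes the three terms cyclically (x -> f(x) -> f(f(x)) -> x), leaving the sum unchanged.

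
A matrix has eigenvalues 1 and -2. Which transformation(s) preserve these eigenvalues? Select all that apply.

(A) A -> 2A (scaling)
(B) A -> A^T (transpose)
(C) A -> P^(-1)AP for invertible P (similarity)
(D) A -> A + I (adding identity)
B and C

Eigenvalues are preserved by:
1. Similarity transformations: A -> P^(-1)AP (same characteristic polynomial)
2. Transpose: A^T has the same eigenvalues as A

Eigenvalues are NOT preserved by:
- Adding identity: eigenvalues become 1+1, -2+1
- Scaling: eigenvalues become 2, -4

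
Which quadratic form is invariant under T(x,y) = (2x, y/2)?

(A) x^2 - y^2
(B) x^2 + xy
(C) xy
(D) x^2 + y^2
C

T multiplies x by 2 and divides y by 2.
Substitute the transformed coordinates into each option and compare with the original:
(A) x^2 - y^2  ->  (2x)^2 - (y/2)^2 = 4x^2 - y^2/4   [differs from x^2 - y^2: not invariant]
(B) x^2 + xy  ->  (2x)^2 + (2x)(y/2) = 4x^2 + xy   [differs from x^2 + xy: not invariant]
(C) xy  ->  (2x)(y/2) = xy   [equals xy: invariant]
(D) x^2 + y^2  ->  (2x)^2 + (y/2)^2 = 4x^2 + y^2/4   [differs from x^2 + y^2: not invariant]

Only option (C), xy, is unchanged by the transformation.
The factors 2 and 1/2 cancel only in the pure product xy.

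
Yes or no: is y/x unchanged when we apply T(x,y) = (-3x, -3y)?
Yes

Substitute T(x,y) = (-3x, -3y) into the expression and compare with the original.

Original: y/x
After applying T: (-3y)/(-3x) = y/x

This is identical to the original y/x, so the expression is invariant.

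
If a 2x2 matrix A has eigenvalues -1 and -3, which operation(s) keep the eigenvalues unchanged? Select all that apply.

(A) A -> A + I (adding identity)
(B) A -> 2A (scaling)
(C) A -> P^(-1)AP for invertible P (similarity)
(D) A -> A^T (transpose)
C and D

Eigenvalues are preserved by:
1. Similarity transformations: A -> P^(-1)AP (same characteristic polynomial)
2. Transpose: A^T has the same eigenvalues as A

Eigenvalues are NOT preserved by:
- Adding identity: eigenvalues become -1+1, -3+1
- Scaling: eigenvalues become -2, -6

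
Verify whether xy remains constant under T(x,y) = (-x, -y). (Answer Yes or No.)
Yes

Substitute T(x,y) = (-x, -y) into the expression and compare with the original.

Original: xy
After applying T: (-x)(-y) = xy

This is identical to the original xy, so the expression is invariant.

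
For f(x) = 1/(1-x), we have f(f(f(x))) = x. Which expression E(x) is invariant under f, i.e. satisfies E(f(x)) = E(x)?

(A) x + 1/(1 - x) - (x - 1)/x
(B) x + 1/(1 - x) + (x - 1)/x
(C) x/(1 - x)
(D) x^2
B

Replace x by f(x) = 1/(1 - x) in each option and simplify. As a quick numerical cross-check, also compare E(5) with E(f(5)) = E(-1/4).

(A) x + 1/(1 - x) - (x - 1)/x  ->  (1/(1 - x)) + 1/(1 - (1/(1 - x))) - ((1/(1 - x)) - 1)/(1/(1 - x)) = (x^2(1 - x) - x + (x - 1)^2)/(x(x - 1)); check: E(5) = 79/20 but E(-1/4) = -89/20.   [not invariant]
(B) x + 1/(1 - x) + (x - 1)/x  ->  (1/(1 - x)) + 1/(1 - (1/(1 - x))) + ((1/(1 - x)) - 1)/(1/(1 - x)), which simplifies back to x + 1/(1 - x) + (x - 1)/x; check: E(5) = 111/20, E(-1/4) = 111/20.   [invariant]
(C) x/(1 - x)  ->  (1/(1 - x))/(1 - (1/(1 - x))) = -1/x; check: E(5) = -5/4 but E(-1/4) = -1/5.   [not invariant]
(D) x^2  ->  (1/(1 - x))^2 = (x - 1)^(-2); check: E(5) = 25 but E(-1/4) = 1/16.   [not invariant]

Only (B) is unchanged. Indeed f(f(x)) = 1/(1 - 1/(1-x)) = (1-x)/(-x) = (x-1)/x, so E(x) = x + f(x) + f(f(x)) is the sum over the whole 3-cycle; applying f just permutes the three terms cyclically (x -> f(x) -> f(f(x)) -> x), leaving the sum unchanged.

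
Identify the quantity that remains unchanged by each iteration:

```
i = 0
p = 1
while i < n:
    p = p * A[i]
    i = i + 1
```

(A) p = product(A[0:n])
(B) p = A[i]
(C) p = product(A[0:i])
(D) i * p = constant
C

A loop invariant must hold before the first iteration and be re-established by every execution of the body.

(C) p = product(A[0:i]): Initially i = 0 and p = 1 = product of the empty slice A[0:0]. If p = product(A[0:i]) holds at the top of an iteration, the body sets p to product(A[0:i]) * A[i] = product(A[0:i+1]) and then i to i+1, so the property is restored. At exit i = n, giving p = product(A[0:n]).

The other options fail:
(A) p = product(A[0:n]): false before the loop (p = 1, not the full product) -- it only becomes true at exit.
(B) p = A[i]: after the first iteration p = A[0] but i = 1; in general p is a product of several elements, not a single one.
(D) i * p = constant: initially i * p = 0, but after one iteration it is 1 * A[0], which is nonzero in general.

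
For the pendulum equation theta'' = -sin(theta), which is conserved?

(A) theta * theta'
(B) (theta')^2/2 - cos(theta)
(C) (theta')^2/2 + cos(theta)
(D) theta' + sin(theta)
B

A first integral I satisfies dI/dt = 0 along every solution. Differentiate each option and use the equation of motion:
(A) d/dt[theta * theta'] = (theta')^2 + theta theta'' = (theta')^2 - theta sin(theta), not identically 0
(B) d/dt[(theta')^2/2 - cos(theta)] = theta' theta'' + sin(theta) theta' = theta'(-sin(theta)) + theta' sin(theta) = 0
(C) d/dt[(theta')^2/2 + cos(theta)] = theta' theta'' - sin(theta) theta' = -2 theta' sin(theta), not identically 0
(D) d/dt[theta' + sin(theta)] = theta'' + cos(theta) theta' = -sin(theta) + theta' cos(theta), not identically 0

Only (B) has zero time-derivative. This is the total energy: kinetic (theta')^2/2 plus potential -cos(theta).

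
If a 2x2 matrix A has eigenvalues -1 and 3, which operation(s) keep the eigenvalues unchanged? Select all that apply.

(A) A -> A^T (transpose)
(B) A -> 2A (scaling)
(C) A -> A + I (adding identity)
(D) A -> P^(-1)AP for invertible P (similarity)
A and D

Eigenvalues are preserved by:
1. Similarity transformations: A -> P^(-1)AP (same characteristic polynomial)
2. Transpose: A^T has the same eigenvalues as A

Eigenvalues are NOT preserved by:
- Adding identity: eigenvalues become -1+1, 3+1
- Scaling: eigenvalues become -2, 6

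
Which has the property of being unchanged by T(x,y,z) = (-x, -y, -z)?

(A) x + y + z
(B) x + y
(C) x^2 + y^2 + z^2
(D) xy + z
C

Apply T(x,y,z) = (-x, -y, -z) to each option, i.e. replace (x, y, z) by the transformed coordinates.
Substitute the transformed coordinates into each option and compare with the original:
(A) x + y + z  ->  (-x) + (-y) + (-z) = -x - y - z   [differs from x + y + z: not invariant]
(B) x + y  ->  (-x) + (-y) = -x - y   [differs from x + y: not invariant]
(C) x^2 + y^2 + z^2  ->  (-x)^2 + (-y)^2 + (-z)^2 = x^2 + y^2 + z^2   [equals x^2 + y^2 + z^2: invariant]
(D) xy + z  ->  (-x)(-y) + (-z) = xy - z   [differs from xy + z: not invariant]

Only option (C), x^2 + y^2 + z^2, is unchanged by the transformation.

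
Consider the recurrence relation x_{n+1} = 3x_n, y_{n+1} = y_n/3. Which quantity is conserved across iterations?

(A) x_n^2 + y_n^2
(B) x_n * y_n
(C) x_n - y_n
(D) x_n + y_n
B

For the recurrence x_{n+1} = 3x_n, y_{n+1} = y_n/3:

x_{n+1} * y_{n+1} = (3x_n) * (y_n/3) = x_n * y_n
The product is conserved.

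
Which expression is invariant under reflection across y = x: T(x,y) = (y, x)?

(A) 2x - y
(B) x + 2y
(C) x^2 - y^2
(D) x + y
D

The map is reflection across y = x: T(x,y) = (y, x).
Substitute the transformed coordinates into each option and compare with the original:
(A) 2x - y  ->  2(y) - (x) = -x + 2y   [differs from 2x - y: not invariant]
(B) x + 2y  ->  (y) + 2(x) = 2x + y   [differs from x + 2y: not invariant]
(C) x^2 - y^2  ->  (y)^2 - (x)^2 = -x^2 + y^2   [differs from x^2 - y^2: not invariant]
(D) x + y  ->  (y) + (x) = x + y   [equals x + y: invariant]

Only option (D), x + y, is unchanged by the transformation.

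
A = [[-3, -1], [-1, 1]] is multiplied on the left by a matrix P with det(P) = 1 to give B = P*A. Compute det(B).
-4

By the multiplicative property of determinants, det(B) = det(P*A) = det(P) * det(A) = det(A),
so the determinant is invariant under multiplication by any determinant-1 matrix; we just need det(A).

det(A) = (-3)(1) - (-1)(-1) = -3 - 1 = -4

Therefore det(B) = 1 * (-4) = -4.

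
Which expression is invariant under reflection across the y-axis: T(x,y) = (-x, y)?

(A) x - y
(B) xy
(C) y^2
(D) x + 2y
C

The map is reflection across the y-axis: T(x,y) = (-x, y).
Substitute the transformed coordinates into each option and compare with the original:
(A) x - y  ->  (-x) - (y) = -x - y   [differs from x - y: not invariant]
(B) xy  ->  (-x)(y) = -xy   [differs from xy: not invariant]
(C) y^2  ->  (y)^2 = y^2   [equals y^2: invariant]
(D) x + 2y  ->  (-x) + 2(y) = -x + 2y   [differs from x + 2y: not invariant]

Only option (C), y^2, is unchanged by the transformation.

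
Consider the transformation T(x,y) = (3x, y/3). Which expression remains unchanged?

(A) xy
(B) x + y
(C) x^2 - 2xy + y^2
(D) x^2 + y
A

An expression E(x,y) is invariant under T if E(T(x,y)) = E(x,y). Here T(x,y) = (3x, y/3).
Substitute the transformed coordinates into each option and compare with the original:
(A) xy  ->  (3x)(y/3) = xy   [equals xy: invariant]
(B) x + y  ->  (3x) + (y/3) = 3x + y/3   [differs from x + y: not invariant]
(C) x^2 - 2xy + y^2  ->  (3x)^2 - 2(3x)(y/3) + (y/3)^2 = 9x^2 - 2xy + y^2/9   [differs from x^2 - 2xy + y^2: not invariant]
(D) x^2 + y  ->  (3x)^2 + (y/3) = 9x^2 + y/3   [differs from x^2 + y: not invariant]

Only option (A), xy, is unchanged by the transformation.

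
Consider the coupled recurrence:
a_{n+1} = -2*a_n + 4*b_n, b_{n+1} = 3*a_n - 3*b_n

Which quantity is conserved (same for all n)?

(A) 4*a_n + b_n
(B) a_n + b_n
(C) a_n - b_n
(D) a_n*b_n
B

Replace a_n by a_{n+1} = -2*a_n + 4*b_n and b_n by b_{n+1} = 3*a_n - 3*b_n in each option and simplify:
(A) 4*a_n + b_n  ->  4*(-2*a_n + 4*b_n) + (3*a_n - 3*b_n) = -5*a_n + 13*b_n   [not conserved]
(B) a_n + b_n  ->  (-2*a_n + 4*b_n) + (3*a_n - 3*b_n) = a_n + b_n   [conserved]
(C) a_n - b_n  ->  (-2*a_n + 4*b_n) - (3*a_n - 3*b_n) = -5*a_n + 7*b_n   [not conserved]
(D) a_n*b_n  ->  (-2*a_n + 4*b_n)*(3*a_n - 3*b_n) = -6*a_n^2 + 18*a_n*b_n - 12*b_n^2   [not conserved]

Only (B) a_n + b_n returns to itself after one step, so it is the conserved quantity.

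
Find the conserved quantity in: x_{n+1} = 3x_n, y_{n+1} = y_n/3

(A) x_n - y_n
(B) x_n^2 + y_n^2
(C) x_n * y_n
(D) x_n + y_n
C

For the recurrence x_{n+1} = 3x_n, y_{n+1} = y_n/3:

x_{n+1} * y_{n+1} = (3x_n) * (y_n/3) = x_n * y_n
The product is conserved.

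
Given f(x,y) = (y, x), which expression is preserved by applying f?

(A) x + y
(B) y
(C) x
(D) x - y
A

For f(x,y) = (y, x):
After applying f: x' = y, y' = x. So x' + y' = y + x = x + y.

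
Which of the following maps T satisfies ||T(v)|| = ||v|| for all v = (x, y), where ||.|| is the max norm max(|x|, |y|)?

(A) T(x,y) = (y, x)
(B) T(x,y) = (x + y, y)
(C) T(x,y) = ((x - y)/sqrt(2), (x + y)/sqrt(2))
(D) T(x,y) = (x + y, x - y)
A

A transformation preserves a norm if ||T(v)|| = ||v|| for every v; a single vector where the norm changes rules an option out.

(A) T(x,y) = (y, x): preserves the norm -- it only permutes the coordinates and/or flips signs, which leaves max(|x|, |y|) unchanged.
(B) T(x,y) = (x + y, y): v = (1, 1) has norm max(|1|, |1|) = 1, but T(v) = (2, 1) has norm 2 -- not preserved.
(C) T(x,y) = ((x - y)/sqrt(2), (x + y)/sqrt(2)): v = (1, 0) has norm max(|1|, |0|) = 1, but T(v) = (sqrt(2)/2, sqrt(2)/2) has norm sqrt(2)/2 -- not preserved.
(D) T(x,y) = (x + y, x - y): v = (1, 1) has norm max(|1|, |1|) = 1, but T(v) = (2, 0) has norm 2 -- not preserved.

Therefore the answer is (A).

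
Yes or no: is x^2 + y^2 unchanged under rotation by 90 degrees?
Yes

Applying rotation by 90 degrees: x' = x*cos(90 degrees) - y*sin(90 degrees) = -y, y' = x*sin(90 degrees) + y*cos(90 degrees) = x

Substituting into x^2 + y^2:
(-y)^2 + (x)^2
= x^2 + y^2

This equals the original expression x^2 + y^2, so it IS invariant.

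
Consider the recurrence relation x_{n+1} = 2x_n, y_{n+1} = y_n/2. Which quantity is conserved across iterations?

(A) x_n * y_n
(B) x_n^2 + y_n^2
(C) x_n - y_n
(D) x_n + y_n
A

For the recurrence x_{n+1} = 2x_n, y_{n+1} = y_n/2:

x_{n+1} * y_{n+1} = (2x_n) * (y_n/2) = x_n * y_n
The product is conserved.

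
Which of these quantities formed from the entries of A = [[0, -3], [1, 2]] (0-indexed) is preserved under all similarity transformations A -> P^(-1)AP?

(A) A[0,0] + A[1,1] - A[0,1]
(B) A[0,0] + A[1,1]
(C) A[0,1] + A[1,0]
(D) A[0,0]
B

A[0,0] + A[1,1] is the trace of A. By the cyclic property of the trace, tr(P^(-1)AP) = tr(APP^(-1)) = tr(A), so it is the same for every matrix similar to A.

The other combinations are not similarity invariants. For example, take P = [[1, 1], [1, 2]] (det P = 1), so P^(-1) = [[2, -1], [-1, 1]] and
B = P^(-1)AP = [[-9, -17], [6, 11]].
Evaluating each option on A and on B:
(A) A[0,0] + A[1,1] - A[0,1]: 5 for A, 19 for B -> changes
(B) A[0,0] + A[1,1]: 2 for A, 2 for B -> unchanged
(C) A[0,1] + A[1,0]: -2 for A, -11 for B -> changes
(D) A[0,0]: 0 for A, -9 for B -> changes

Only (B) A[0,0] + A[1,1] = 2 survives (and it does so for every P, not just this one), so it is the invariant.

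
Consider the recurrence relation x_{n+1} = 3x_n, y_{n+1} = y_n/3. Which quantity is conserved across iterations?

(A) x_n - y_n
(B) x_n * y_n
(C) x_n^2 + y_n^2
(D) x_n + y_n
B

For the recurrence x_{n+1} = 3x_n, y_{n+1} = y_n/3:

x_{n+1} * y_{n+1} = (3x_n) * (y_n/3) = x_n * y_n
The product is conserved.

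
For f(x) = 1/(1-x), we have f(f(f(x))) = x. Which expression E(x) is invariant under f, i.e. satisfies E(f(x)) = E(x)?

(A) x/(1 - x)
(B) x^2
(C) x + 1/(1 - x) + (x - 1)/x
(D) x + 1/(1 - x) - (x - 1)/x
C

Replace x by f(x) = 1/(1 - x) in each option and simplify. As a quick numerical cross-check, also compare E(3) with E(f(3)) = E(-1/2).

(A) x/(1 - x)  ->  (1/(1 - x))/(1 - (1/(1 - x))) = -1/x; check: E(3) = -3/2 but E(-1/2) = -1/3.   [not invariant]
(B) x^2  ->  (1/(1 - x))^2 = (x - 1)^(-2); check: E(3) = 9 but E(-1/2) = 1/4.   [not invariant]
(C) x + 1/(1 - x) + (x - 1)/x  ->  (1/(1 - x)) + 1/(1 - (1/(1 - x))) + ((1/(1 - x)) - 1)/(1/(1 - x)), which simplifies back to x + 1/(1 - x) + (x - 1)/x; check: E(3) = 19/6, E(-1/2) = 19/6.   [invariant]
(D) x + 1/(1 - x) - (x - 1)/x  ->  (1/(1 - x)) + 1/(1 - (1/(1 - x))) - ((1/(1 - x)) - 1)/(1/(1 - x)) = (x^2(1 - x) - x + (x - 1)^2)/(x(x - 1)); check: E(3) = 11/6 but E(-1/2) = -17/6.   [not invariant]

Only (C) is unchanged. Indeed f(f(x)) = 1/(1 - 1/(1-x)) = (1-x)/(-x) = (x-1)/x, so E(x) = x + f(x) + f(f(x)) is the sum over the whole 3-cycle; applying f just permutes the three terms cyclically (x -> f(x) -> f(f(x)) -> x), leaving the sum unchanged.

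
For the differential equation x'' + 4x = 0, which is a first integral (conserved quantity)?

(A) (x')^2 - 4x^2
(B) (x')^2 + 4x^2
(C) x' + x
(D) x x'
B

A first integral I satisfies dI/dt = 0 along every solution. Differentiate each option and use the equation of motion:
(A) d/dt[(x')^2 - 4x^2] = 2x'x'' - 8x x' = -16x x', not identically 0
(B) d/dt[(x')^2 + 4x^2] = 2x'x'' + 8x x' = 2x'(-4x) + 8x x' = 0
(C) d/dt[x' + x] = x'' + x' = -4x + x', not identically 0
(D) d/dt[x x'] = (x')^2 + x x'' = (x')^2 - 4x^2, not identically 0

Only (B) has zero time-derivative. So the energy-like quantity (x')^2 + 4x^2 is the first integral.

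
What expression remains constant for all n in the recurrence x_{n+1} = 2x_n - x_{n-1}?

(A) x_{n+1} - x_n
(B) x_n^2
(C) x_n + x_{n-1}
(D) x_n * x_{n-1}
A

For the recurrence x_{n+1} = 2x_n - x_{n-1}:

If x_{n+1} = 2x_n - x_{n-1}, then:
x_{n+1} - x_n = x_n - x_{n-1}
The first difference is constant throughout the sequence.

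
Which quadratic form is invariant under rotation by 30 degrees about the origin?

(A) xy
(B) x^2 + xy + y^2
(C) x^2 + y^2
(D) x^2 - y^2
C

Rotation by 30 degrees sends (x, y) to (sqrt(3)x/2 - y/2, x/2 + sqrt(3)y/2).
Substitute the transformed coordinates into each option and compare with the original:
(A) xy  ->  (sqrt(3)x/2 - y/2)(x/2 + sqrt(3)y/2) = sqrt(3)x^2/4 + xy/2 - sqrt(3)y^2/4   [differs from xy: not invariant]
(B) x^2 + xy + y^2  ->  (sqrt(3)x/2 - y/2)^2 + (sqrt(3)x/2 - y/2)(x/2 + sqrt(3)y/2) + (x/2 + sqrt(3)y/2)^2 = sqrt(3)x^2/4 + x^2 + xy/2 - sqrt(3)y^2/4 + y^2   [differs from x^2 + xy + y^2: not invariant]
(C) x^2 + y^2  ->  (sqrt(3)x/2 - y/2)^2 + (x/2 + sqrt(3)y/2)^2 = x^2 + y^2   [equals x^2 + y^2: invariant]
(D) x^2 - y^2  ->  (sqrt(3)x/2 - y/2)^2 - (x/2 + sqrt(3)y/2)^2 = x^2/2 - sqrt(3)xy - y^2/2   [differs from x^2 - y^2: not invariant]

Only option (C), x^2 + y^2, is unchanged by the transformation.
x^2 + y^2 is the squared distance from the origin, which rotations preserve.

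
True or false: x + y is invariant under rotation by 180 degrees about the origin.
False

Applying rotation by 180 degrees: x' = x*cos(180 degrees) - y*sin(180 degrees) = -x, y' = x*sin(180 degrees) + y*cos(180 degrees) = -y

Substituting into x + y:
(-x) + (-y)
= -x - y

This differs from the original expression x + y, so it is NOT invariant.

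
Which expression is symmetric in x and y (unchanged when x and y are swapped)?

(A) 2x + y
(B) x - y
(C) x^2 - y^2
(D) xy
D

A symmetric expression is unchanged when the variables are permuted; here the transformation to test is the swap (x, y) -> (y, x).
Substitute the transformed coordinates into each option and compare with the original:
(A) 2x + y  ->  2(y) + (x) = x + 2y   [differs from 2x + y: not invariant]
(B) x - y  ->  (y) - (x) = -x + y   [differs from x - y: not invariant]
(C) x^2 - y^2  ->  (y)^2 - (x)^2 = -x^2 + y^2   [differs from x^2 - y^2: not invariant]
(D) xy  ->  (y)(x) = xy   [equals xy: invariant]

Only option (D), xy, is unchanged by the transformation.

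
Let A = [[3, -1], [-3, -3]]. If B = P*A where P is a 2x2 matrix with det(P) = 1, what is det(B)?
-12

By the multiplicative property of determinants, det(B) = det(P*A) = det(P) * det(A) = det(A),
so the determinant is invariant under multiplication by any determinant-1 matrix; we just need det(A).

det(A) = (3)(-3) - (-1)(-3) = -9 - 3 = -12

Therefore det(B) = 1 * (-12) = -12.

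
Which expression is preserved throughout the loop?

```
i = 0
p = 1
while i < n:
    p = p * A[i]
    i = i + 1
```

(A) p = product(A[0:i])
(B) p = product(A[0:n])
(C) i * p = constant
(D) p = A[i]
A

A loop invariant must hold before the first iteration and be re-established by every execution of the body.

(A) p = product(A[0:i]): Initially i = 0 and p = 1 = product of the empty slice A[0:0]. If p = product(A[0:i]) holds at the top of an iteration, the body sets p to product(A[0:i]) * A[i] = product(A[0:i+1]) and then i to i+1, so the property is restored. At exit i = n, giving p = product(A[0:n]).

The other options fail:
(B) p = product(A[0:n]): false before the loop (p = 1, not the full product) -- it only becomes true at exit.
(C) i * p = constant: initially i * p = 0, but after one iteration it is 1 * A[0], which is nonzero in general.
(D) p = A[i]: after the first iteration p = A[0] but i = 1; in general p is a product of several elements, not a single one.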